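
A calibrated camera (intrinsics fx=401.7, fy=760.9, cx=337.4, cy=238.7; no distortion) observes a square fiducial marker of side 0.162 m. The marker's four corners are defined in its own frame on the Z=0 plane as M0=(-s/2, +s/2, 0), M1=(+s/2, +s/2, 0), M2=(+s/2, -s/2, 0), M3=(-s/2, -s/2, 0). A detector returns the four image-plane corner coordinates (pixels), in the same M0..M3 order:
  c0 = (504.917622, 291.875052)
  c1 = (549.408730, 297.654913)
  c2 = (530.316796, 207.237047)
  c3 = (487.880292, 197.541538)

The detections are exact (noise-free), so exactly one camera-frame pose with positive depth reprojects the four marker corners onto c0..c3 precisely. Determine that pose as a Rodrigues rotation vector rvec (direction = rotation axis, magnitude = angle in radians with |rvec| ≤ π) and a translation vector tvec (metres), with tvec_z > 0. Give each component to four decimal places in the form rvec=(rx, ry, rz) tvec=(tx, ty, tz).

Intrinsics K: fx=401.7, fy=760.9, cx=337.4, cy=238.7
Marker side s = 0.162 m; corners in marker frame (Z=0):
  M0 = (-0.0810, +0.0810, 0)
  M1 = (+0.0810, +0.0810, 0)
  M2 = (+0.0810, -0.0810, 0)
  M3 = (-0.0810, -0.0810, 0)
Detected image corners:
  c0 = (504.917622, 291.875052) px
  c1 = (549.408730, 297.654913) px
  c2 = (530.316796, 207.237047) px
  c3 = (487.880292, 197.541538) px
Planar DLT: solve 8×8 A·h = b for H (H[2,2]=1):
  H  [+421.66512 -103.36125 +518.34902]
  H  [+121.85241 +466.77098 +247.11743]
  H  [+0.29642 -0.41500 +1.00000]
B = K⁻¹H; ‖b₁‖=0.856472, ‖b₂‖=0.856472; λ = 2/(‖b₁‖+‖b₂‖) = 1.167581, sign → tz>0 ⇒ λ=+1.167581
r₁ = λ·B[:,0] = (+0.93492,+0.07841,+0.34609); r₂ = λ·B[:,1] = (+0.10655,+0.86825,-0.48454)
r₃ = r₁×r₂ = (-0.33849,+0.48989,+0.80339); SVD([r₁ r₂ r₃]) → R = UVᵀ:
  R  [+0.93492 +0.10655 -0.33849]
  R  [+0.07841 +0.86825 +0.48989]
  R  [+0.34609 -0.48454 +0.80339]
t = (+0.52595, +0.01292, +1.16758) m
tr R = 2.606562; θ = arccos((tr R − 1)/2) = 0.638012 rad = 36.555°
axis k = ((R−Rᵀ)₃₂, (R−Rᵀ)₁₃, (R−Rᵀ)₂₁) / (2 sinθ) = (-0.818025, -0.574697, -0.023628)
rvec = θ·k = (-0.521910, -0.366664, -0.015075)

rvec=(-0.5219, -0.3667, -0.0151) tvec=(0.5259, 0.0129, 1.1676)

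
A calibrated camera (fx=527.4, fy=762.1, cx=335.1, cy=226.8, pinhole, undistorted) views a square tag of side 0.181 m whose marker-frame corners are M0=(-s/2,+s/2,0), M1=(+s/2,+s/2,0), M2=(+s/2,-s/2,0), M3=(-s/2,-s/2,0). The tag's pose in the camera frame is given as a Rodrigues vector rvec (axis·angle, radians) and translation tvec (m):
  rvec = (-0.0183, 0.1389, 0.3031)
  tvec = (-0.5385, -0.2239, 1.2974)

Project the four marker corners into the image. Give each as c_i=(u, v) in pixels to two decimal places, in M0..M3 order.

Intrinsics K: fx=527.4, fy=762.1, cx=335.1, cy=226.8
Marker side s = 0.181 m; corners in marker frame (Z=0):
  M0 = (-0.0905, +0.0905, 0)
  M1 = (+0.0905, +0.0905, 0)
  M2 = (+0.0905, -0.0905, 0)
  M3 = (-0.0905, -0.0905, 0)
rvec = (-0.0183, 0.1389, 0.3031), |rvec| = θ = 0.33391 rad = 19.132°
Rodrigues: sinθ=0.32774, 1−cosθ=0.05523; R = I + sinθ·[k]× + (1−cosθ)·[k]×²:
    [+0.94493 -0.29876 +0.13359]
    [+0.29624 +0.95432 +0.03882]
    [-0.13908 +0.00289 +0.99028]
t = (-0.5385, -0.2239, 1.2974) m
M0: Pc = R·M0+t = (-0.65105, -0.16434, +1.31025); u = 527.4·(-0.65105)/1.31025 + 335.1 = 73.0384, v = 762.1·(-0.16434)/1.31025 + 226.8 = 131.2105
M1: Pc = R·M1+t = (-0.48002, -0.11072, +1.28508); u = 527.4·(-0.48002)/1.28508 + 335.1 = 138.0974, v = 762.1·(-0.11072)/1.28508 + 226.8 = 161.1364
M2: Pc = R·M2+t = (-0.42595, -0.28346, +1.28455); u = 527.4·(-0.42595)/1.28455 + 335.1 = 160.2188, v = 762.1·(-0.28346)/1.28455 + 226.8 = 58.6305
M3: Pc = R·M3+t = (-0.59698, -0.33708, +1.30972); u = 527.4·(-0.59698)/1.30972 + 335.1 = 94.7086, v = 762.1·(-0.33708)/1.30972 + 226.8 = 30.6629

c0=(73.04, 131.21) c1=(138.10, 161.14) c2=(160.22, 58.63) c3=(94.71, 30.66)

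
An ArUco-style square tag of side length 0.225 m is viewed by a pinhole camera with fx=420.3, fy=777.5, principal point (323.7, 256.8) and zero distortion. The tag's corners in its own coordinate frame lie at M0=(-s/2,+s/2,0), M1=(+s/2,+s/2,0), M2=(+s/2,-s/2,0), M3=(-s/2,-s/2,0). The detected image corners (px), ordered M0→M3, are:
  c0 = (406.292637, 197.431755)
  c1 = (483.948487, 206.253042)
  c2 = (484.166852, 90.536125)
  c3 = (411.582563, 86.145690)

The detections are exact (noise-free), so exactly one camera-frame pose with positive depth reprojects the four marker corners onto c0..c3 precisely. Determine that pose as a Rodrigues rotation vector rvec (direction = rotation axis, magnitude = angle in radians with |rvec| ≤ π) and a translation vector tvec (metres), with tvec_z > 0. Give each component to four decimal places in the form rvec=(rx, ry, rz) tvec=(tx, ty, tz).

Intrinsics K: fx=420.3, fy=777.5, cx=323.7, cy=256.8
Marker side s = 0.225 m; corners in marker frame (Z=0):
  M0 = (-0.1125, +0.1125, 0)
  M1 = (+0.1125, +0.1125, 0)
  M2 = (+0.1125, -0.1125, 0)
  M3 = (-0.1125, -0.1125, 0)
Detected image corners:
  c0 = (406.292637, 197.431755) px
  c1 = (483.948487, 206.253042) px
  c2 = (484.166852, 90.536125) px
  c3 = (411.582563, 86.145690) px
Planar DLT: solve 8×8 A·h = b for H (H[2,2]=1):
  H  [+263.95706 -148.96153 +445.88707]
  H  [+6.42908 +459.91461 +143.08165]
  H  [-0.15571 -0.30577 +1.00000]
B = K⁻¹H; ‖b₁‖=0.766304, ‖b₂‖=0.766304; λ = 2/(‖b₁‖+‖b₂‖) = 1.304965, sign → tz>0 ⇒ λ=+1.304965
r₁ = λ·B[:,0] = (+0.97604,+0.07790,-0.20319); r₂ = λ·B[:,1] = (-0.15520,+0.90372,-0.39901)
r₃ = r₁×r₂ = (+0.15254,+0.42099,+0.89415); SVD([r₁ r₂ r₃]) → R = UVᵀ:
  R  [+0.97604 -0.15520 +0.15254]
  R  [+0.07790 +0.90372 +0.42099]
  R  [-0.20319 -0.39901 +0.89415]
t = (+0.37937, -0.19087, +1.30497) m
tr R = 2.773900; θ = arccos((tr R − 1)/2) = 0.480097 rad = 27.508°
axis k = ((R−Rᵀ)₃₂, (R−Rᵀ)₁₃, (R−Rᵀ)₂₁) / (2 sinθ) = (-0.887703, +0.385105, +0.252345)
rvec = θ·k = (-0.426184, +0.184888, +0.121150)

rvec=(-0.4262, 0.1849, 0.1212) tvec=(0.3794, -0.1909, 1.3050)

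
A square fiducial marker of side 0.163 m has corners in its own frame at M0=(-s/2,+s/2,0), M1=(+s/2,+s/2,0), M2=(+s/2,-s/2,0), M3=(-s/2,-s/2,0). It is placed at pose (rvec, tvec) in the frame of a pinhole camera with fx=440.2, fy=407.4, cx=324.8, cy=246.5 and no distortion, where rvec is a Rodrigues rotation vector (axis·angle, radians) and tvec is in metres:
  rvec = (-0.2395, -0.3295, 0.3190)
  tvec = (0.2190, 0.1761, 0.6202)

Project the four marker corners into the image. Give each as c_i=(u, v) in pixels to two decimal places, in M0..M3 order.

c0=(419.91, 404.76) c1=(516.80, 430.01) c2=(532.33, 325.41) c3=(443.71, 294.40)

Intrinsics K: fx=440.2, fy=407.4, cx=324.8, cy=246.5
Marker side s = 0.163 m; corners in marker frame (Z=0):
  M0 = (-0.0815, +0.0815, 0)
  M1 = (+0.0815, +0.0815, 0)
  M2 = (+0.0815, -0.0815, 0)
  M3 = (-0.0815, -0.0815, 0)
rvec = (-0.2395, -0.3295, 0.3190), |rvec| = θ = 0.51739 rad = 29.644°
Rodrigues: sinθ=0.49461, 1−cosθ=0.13089; R = I + sinθ·[k]× + (1−cosθ)·[k]×²:
    [+0.89716 -0.26637 -0.35235]
    [+0.34354 +0.92220 +0.17756]
    [+0.27764 -0.28035 +0.91887]
t = (0.2190, 0.1761, 0.6202) m
M0: Pc = R·M0+t = (+0.12417, +0.22326, +0.57472); u = 440.2·(+0.12417)/0.57472 + 324.8 = 419.9076, v = 407.4·(+0.22326)/0.57472 + 246.5 = 404.7609
M1: Pc = R·M1+t = (+0.27041, +0.27926, +0.61998); u = 440.2·(+0.27041)/0.61998 + 324.8 = 516.7970, v = 407.4·(+0.27926)/0.61998 + 246.5 = 430.0056
M2: Pc = R·M2+t = (+0.31383, +0.12894, +0.66568); u = 440.2·(+0.31383)/0.66568 + 324.8 = 532.3288, v = 407.4·(+0.12894)/0.66568 + 246.5 = 325.4122
M3: Pc = R·M3+t = (+0.16759, +0.07294, +0.62042); u = 440.2·(+0.16759)/0.62042 + 324.8 = 443.7087, v = 407.4·(+0.07294)/0.62042 + 246.5 = 294.3975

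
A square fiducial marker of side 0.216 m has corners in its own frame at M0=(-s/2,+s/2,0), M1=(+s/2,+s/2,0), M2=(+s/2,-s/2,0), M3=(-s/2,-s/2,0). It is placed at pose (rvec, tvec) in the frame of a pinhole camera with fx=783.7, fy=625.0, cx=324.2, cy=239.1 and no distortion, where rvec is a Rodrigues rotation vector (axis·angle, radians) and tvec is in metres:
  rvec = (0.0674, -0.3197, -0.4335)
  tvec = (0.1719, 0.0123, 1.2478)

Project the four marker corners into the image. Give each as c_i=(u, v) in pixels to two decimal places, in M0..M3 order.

c0=(402.27, 318.24) c1=(510.85, 270.26) c2=(461.25, 174.25) c3=(347.52, 218.37)

Intrinsics K: fx=783.7, fy=625.0, cx=324.2, cy=239.1
Marker side s = 0.216 m; corners in marker frame (Z=0):
  M0 = (-0.1080, +0.1080, 0)
  M1 = (+0.1080, +0.1080, 0)
  M2 = (+0.1080, -0.1080, 0)
  M3 = (-0.1080, -0.1080, 0)
rvec = (0.0674, -0.3197, -0.4335), |rvec| = θ = 0.54284 rad = 31.102°
Rodrigues: sinθ=0.51657, 1−cosθ=0.14375; R = I + sinθ·[k]× + (1−cosθ)·[k]×²:
    [+0.85846 +0.40201 -0.31848]
    [-0.42303 +0.90611 +0.00347]
    [+0.28997 +0.13175 +0.94792]
t = (0.1719, 0.0123, 1.2478) m
M0: Pc = R·M0+t = (+0.12260, +0.15585, +1.23071); u = 783.7·(+0.12260)/1.23071 + 324.2 = 402.2719, v = 625.0·(+0.15585)/1.23071 + 239.1 = 318.2449
M1: Pc = R·M1+t = (+0.30803, +0.06447, +1.29335); u = 783.7·(+0.30803)/1.29335 + 324.2 = 510.8506, v = 625.0·(+0.06447)/1.29335 + 239.1 = 270.2556
M2: Pc = R·M2+t = (+0.22120, -0.13125, +1.26489); u = 783.7·(+0.22120)/1.26489 + 324.2 = 461.2492, v = 625.0·(-0.13125)/1.26489 + 239.1 = 174.2488
M3: Pc = R·M3+t = (+0.03577, -0.03987, +1.20225); u = 783.7·(+0.03577)/1.20225 + 324.2 = 347.5164, v = 625.0·(-0.03987)/1.20225 + 239.1 = 218.3723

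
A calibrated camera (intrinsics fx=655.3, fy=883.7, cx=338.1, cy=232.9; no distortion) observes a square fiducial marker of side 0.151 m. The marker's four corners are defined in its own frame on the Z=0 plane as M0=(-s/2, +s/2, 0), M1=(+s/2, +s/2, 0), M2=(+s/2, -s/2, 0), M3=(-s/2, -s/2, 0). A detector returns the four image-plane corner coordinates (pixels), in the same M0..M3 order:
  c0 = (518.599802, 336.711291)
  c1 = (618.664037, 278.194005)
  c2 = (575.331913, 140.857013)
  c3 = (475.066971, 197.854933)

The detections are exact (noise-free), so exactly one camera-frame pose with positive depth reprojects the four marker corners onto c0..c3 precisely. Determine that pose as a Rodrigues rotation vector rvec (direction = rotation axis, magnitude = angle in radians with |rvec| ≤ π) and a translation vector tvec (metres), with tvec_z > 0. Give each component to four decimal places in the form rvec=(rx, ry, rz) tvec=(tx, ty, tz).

Intrinsics K: fx=655.3, fy=883.7, cx=338.1, cy=232.9
Marker side s = 0.151 m; corners in marker frame (Z=0):
  M0 = (-0.0755, +0.0755, 0)
  M1 = (+0.0755, +0.0755, 0)
  M2 = (+0.0755, -0.0755, 0)
  M3 = (-0.0755, -0.0755, 0)
Detected image corners:
  c0 = (518.599802, 336.711291) px
  c1 = (618.664037, 278.194005) px
  c2 = (575.331913, 140.857013) px
  c3 = (475.066971, 197.854933) px
Planar DLT: solve 8×8 A·h = b for H (H[2,2]=1):
  H  [+699.64391 +279.14582 +547.14123]
  H  [-366.67072 +910.82444 +238.17873]
  H  [+0.06637 -0.01551 +1.00000]
B = K⁻¹H; ‖b₁‖=1.122211, ‖b₂‖=1.122211; λ = 2/(‖b₁‖+‖b₂‖) = 0.891098, sign → tz>0 ⇒ λ=+0.891098
r₁ = λ·B[:,0] = (+0.92088,-0.38533,+0.05915); r₂ = λ·B[:,1] = (+0.38672,+0.92209,-0.01382)
r₃ = r₁×r₂ = (-0.04921,+0.03560,+0.99815); SVD([r₁ r₂ r₃]) → R = UVᵀ:
  R  [+0.92088 +0.38672 -0.04921]
  R  [-0.38533 +0.92209 +0.03560]
  R  [+0.05915 -0.01382 +0.99815]
t = (+0.28426, +0.00532, +0.89110) m
tr R = 2.841128; θ = arccos((tr R − 1)/2) = 0.401274 rad = 22.991°
axis k = ((R−Rᵀ)₃₂, (R−Rᵀ)₁₃, (R−Rᵀ)₂₁) / (2 sinθ) = (-0.063267, -0.138712, -0.988310)
rvec = θ·k = (-0.025387, -0.055661, -0.396583)

rvec=(-0.0254, -0.0557, -0.3966) tvec=(0.2843, 0.0053, 0.8911)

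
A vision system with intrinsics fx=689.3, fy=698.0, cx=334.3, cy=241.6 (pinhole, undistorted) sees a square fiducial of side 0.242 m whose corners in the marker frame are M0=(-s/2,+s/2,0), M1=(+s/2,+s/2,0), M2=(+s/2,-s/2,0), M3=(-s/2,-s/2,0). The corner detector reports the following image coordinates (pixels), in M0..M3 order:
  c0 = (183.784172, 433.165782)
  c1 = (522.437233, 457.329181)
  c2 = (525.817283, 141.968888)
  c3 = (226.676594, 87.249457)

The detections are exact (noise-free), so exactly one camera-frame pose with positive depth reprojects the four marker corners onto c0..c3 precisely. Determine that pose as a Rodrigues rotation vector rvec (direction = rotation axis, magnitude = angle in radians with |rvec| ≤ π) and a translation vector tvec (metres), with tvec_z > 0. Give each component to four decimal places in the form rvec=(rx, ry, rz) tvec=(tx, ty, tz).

Intrinsics K: fx=689.3, fy=698.0, cx=334.3, cy=241.6
Marker side s = 0.242 m; corners in marker frame (Z=0):
  M0 = (-0.1210, +0.1210, 0)
  M1 = (+0.1210, +0.1210, 0)
  M2 = (+0.1210, -0.1210, 0)
  M3 = (-0.1210, -0.1210, 0)
Detected image corners:
  c0 = (183.784172, 433.165782) px
  c1 = (522.437233, 457.329181) px
  c2 = (525.817283, 141.968888) px
  c3 = (226.676594, 87.249457) px
Planar DLT: solve 8×8 A·h = b for H (H[2,2]=1):
  H  [+1473.16379 -266.36166 +373.82364]
  H  [+289.58105 +1228.51564 +271.37179]
  H  [+0.43916 -0.48014 +1.00000]
B = K⁻¹H; ‖b₁‖=1.991110, ‖b₂‖=1.991110; λ = 2/(‖b₁‖+‖b₂‖) = 0.502232, sign → tz>0 ⇒ λ=+0.502232
r₁ = λ·B[:,0] = (+0.96640,+0.13202,+0.22056); r₂ = λ·B[:,1] = (-0.07713,+0.96742,-0.24114)
r₃ = r₁×r₂ = (-0.24521,+0.21603,+0.94510); SVD([r₁ r₂ r₃]) → R = UVᵀ:
  R  [+0.96640 -0.07713 -0.24521]
  R  [+0.13202 +0.96742 +0.21603]
  R  [+0.22056 -0.24114 +0.94510]
t = (+0.02880, +0.02142, +0.50223) m
tr R = 2.878914; θ = arccos((tr R − 1)/2) = 0.349754 rad = 20.039°
axis k = ((R−Rᵀ)₃₂, (R−Rᵀ)₁₃, (R−Rᵀ)₂₁) / (2 sinθ) = (-0.667072, -0.679621, +0.305173)
rvec = θ·k = (-0.233311, -0.237700, +0.106736)

rvec=(-0.2333, -0.2377, 0.1067) tvec=(0.0288, 0.0214, 0.5022)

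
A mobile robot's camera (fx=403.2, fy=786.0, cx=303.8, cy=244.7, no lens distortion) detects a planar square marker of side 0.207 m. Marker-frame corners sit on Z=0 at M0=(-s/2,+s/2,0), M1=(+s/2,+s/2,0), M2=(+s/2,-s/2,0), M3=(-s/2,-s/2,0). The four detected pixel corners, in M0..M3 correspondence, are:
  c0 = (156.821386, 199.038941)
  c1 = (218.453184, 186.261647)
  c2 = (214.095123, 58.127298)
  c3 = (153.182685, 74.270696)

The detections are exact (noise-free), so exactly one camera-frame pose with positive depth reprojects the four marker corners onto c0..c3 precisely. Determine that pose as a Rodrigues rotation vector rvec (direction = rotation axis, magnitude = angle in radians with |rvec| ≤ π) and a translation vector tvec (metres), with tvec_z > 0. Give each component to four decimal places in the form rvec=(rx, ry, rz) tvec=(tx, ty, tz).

Intrinsics K: fx=403.2, fy=786.0, cx=303.8, cy=244.7
Marker side s = 0.207 m; corners in marker frame (Z=0):
  M0 = (-0.1035, +0.1035, 0)
  M1 = (+0.1035, +0.1035, 0)
  M2 = (+0.1035, -0.1035, 0)
  M3 = (-0.1035, -0.1035, 0)
Detected image corners:
  c0 = (156.821386, 199.038941) px
  c1 = (218.453184, 186.261647) px
  c2 = (214.095123, 58.127298) px
  c3 = (153.182685, 74.270696) px
Planar DLT: solve 8×8 A·h = b for H (H[2,2]=1):
  H  [+271.10099 +10.38719 +185.20301]
  H  [-87.25078 +604.55486 +129.21109]
  H  [-0.13408 -0.04797 +1.00000]
B = K⁻¹H; ‖b₁‖=0.787988, ‖b₂‖=0.787988; λ = 2/(‖b₁‖+‖b₂‖) = 1.269054, sign → tz>0 ⇒ λ=+1.269054
r₁ = λ·B[:,0] = (+0.98149,-0.08790,-0.17016); r₂ = λ·B[:,1] = (+0.07856,+0.99505,-0.06087)
r₃ = r₁×r₂ = (+0.17467,+0.04638,+0.98353); SVD([r₁ r₂ r₃]) → R = UVᵀ:
  R  [+0.98149 +0.07856 +0.17467]
  R  [-0.08790 +0.99505 +0.04638]
  R  [-0.17016 -0.06087 +0.98353]
t = (-0.37328, -0.18647, +1.26905) m
tr R = 2.960072; θ = arccos((tr R − 1)/2) = 0.200153 rad = 11.468°
axis k = ((R−Rᵀ)₃₂, (R−Rᵀ)₁₃, (R−Rᵀ)₂₁) / (2 sinθ) = (-0.269722, +0.867186, -0.418616)
rvec = θ·k = (-0.053986, +0.173570, -0.083787)

rvec=(-0.0540, 0.1736, -0.0838) tvec=(-0.3733, -0.1865, 1.2691)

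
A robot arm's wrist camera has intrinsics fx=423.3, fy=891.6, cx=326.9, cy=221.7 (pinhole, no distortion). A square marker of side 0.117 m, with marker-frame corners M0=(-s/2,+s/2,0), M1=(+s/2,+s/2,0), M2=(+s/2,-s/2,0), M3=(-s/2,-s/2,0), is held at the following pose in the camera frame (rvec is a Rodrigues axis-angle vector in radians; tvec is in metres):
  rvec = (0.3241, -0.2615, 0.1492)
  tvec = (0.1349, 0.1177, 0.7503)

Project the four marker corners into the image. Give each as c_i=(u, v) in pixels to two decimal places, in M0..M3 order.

c0=(365.28, 419.32) c1=(424.07, 424.82) c2=(440.84, 303.65) c3=(379.98, 292.41)

Intrinsics K: fx=423.3, fy=891.6, cx=326.9, cy=221.7
Marker side s = 0.117 m; corners in marker frame (Z=0):
  M0 = (-0.0585, +0.0585, 0)
  M1 = (+0.0585, +0.0585, 0)
  M2 = (+0.0585, -0.0585, 0)
  M3 = (-0.0585, -0.0585, 0)
rvec = (0.3241, -0.2615, 0.1492), |rvec| = θ = 0.44236 rad = 25.345°
Rodrigues: sinθ=0.42807, 1−cosθ=0.09626; R = I + sinθ·[k]× + (1−cosθ)·[k]×²:
    [+0.95541 -0.18607 -0.22927]
    [+0.10269 +0.93738 -0.33282]
    [+0.27684 +0.29444 +0.91469]
t = (0.1349, 0.1177, 0.7503) m
M0: Pc = R·M0+t = (+0.06812, +0.16653, +0.75133); u = 423.3·(+0.06812)/0.75133 + 326.9 = 365.2807, v = 891.6·(+0.16653)/0.75133 + 221.7 = 419.3197
M1: Pc = R·M1+t = (+0.17991, +0.17854, +0.78372); u = 423.3·(+0.17991)/0.78372 + 326.9 = 424.0704, v = 891.6·(+0.17854)/0.78372 + 221.7 = 424.8211
M2: Pc = R·M2+t = (+0.20168, +0.06887, +0.74927); u = 423.3·(+0.20168)/0.74927 + 326.9 = 440.8372, v = 891.6·(+0.06887)/0.74927 + 221.7 = 303.6532
M3: Pc = R·M3+t = (+0.08989, +0.05686, +0.71688); u = 423.3·(+0.08989)/0.71688 + 326.9 = 379.9799, v = 891.6·(+0.05686)/0.71688 + 221.7 = 292.4128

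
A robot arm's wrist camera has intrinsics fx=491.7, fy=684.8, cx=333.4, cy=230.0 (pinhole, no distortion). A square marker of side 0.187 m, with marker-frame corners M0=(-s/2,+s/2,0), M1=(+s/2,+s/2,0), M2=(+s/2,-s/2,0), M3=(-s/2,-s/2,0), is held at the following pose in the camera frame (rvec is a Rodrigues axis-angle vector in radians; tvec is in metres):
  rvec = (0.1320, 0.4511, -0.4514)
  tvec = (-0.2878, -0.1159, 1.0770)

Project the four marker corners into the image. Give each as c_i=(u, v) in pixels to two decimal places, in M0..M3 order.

c0=(192.65, 232.57) c1=(252.49, 184.47) c2=(212.16, 73.50) c3=(155.11, 130.14)

Intrinsics K: fx=491.7, fy=684.8, cx=333.4, cy=230.0
Marker side s = 0.187 m; corners in marker frame (Z=0):
  M0 = (-0.0935, +0.0935, 0)
  M1 = (+0.0935, +0.0935, 0)
  M2 = (+0.0935, -0.0935, 0)
  M3 = (-0.0935, -0.0935, 0)
rvec = (0.1320, 0.4511, -0.4514), |rvec| = θ = 0.65167 rad = 37.338°
Rodrigues: sinθ=0.60652, 1−cosθ=0.20493; R = I + sinθ·[k]× + (1−cosθ)·[k]×²:
    [+0.80348 +0.44886 +0.39109]
    [-0.39139 +0.89327 -0.22111]
    [-0.44860 +0.02459 +0.89340]
t = (-0.2878, -0.1159, 1.0770) m
M0: Pc = R·M0+t = (-0.32096, +0.00422, +1.12124); u = 491.7·(-0.32096)/1.12124 + 333.4 = 192.6503, v = 684.8·(+0.00422)/1.12124 + 230.0 = 232.5744
M1: Pc = R·M1+t = (-0.17071, -0.06897, +1.03736); u = 491.7·(-0.17071)/1.03736 + 333.4 = 252.4861, v = 684.8·(-0.06897)/1.03736 + 230.0 = 184.4672
M2: Pc = R·M2+t = (-0.25464, -0.23602, +1.03276); u = 491.7·(-0.25464)/1.03276 + 333.4 = 212.1635, v = 684.8·(-0.23602)/1.03276 + 230.0 = 73.5032
M3: Pc = R·M3+t = (-0.40489, -0.16283, +1.11664); u = 491.7·(-0.40489)/1.11664 + 333.4 = 155.1105, v = 684.8·(-0.16283)/1.11664 + 230.0 = 130.1446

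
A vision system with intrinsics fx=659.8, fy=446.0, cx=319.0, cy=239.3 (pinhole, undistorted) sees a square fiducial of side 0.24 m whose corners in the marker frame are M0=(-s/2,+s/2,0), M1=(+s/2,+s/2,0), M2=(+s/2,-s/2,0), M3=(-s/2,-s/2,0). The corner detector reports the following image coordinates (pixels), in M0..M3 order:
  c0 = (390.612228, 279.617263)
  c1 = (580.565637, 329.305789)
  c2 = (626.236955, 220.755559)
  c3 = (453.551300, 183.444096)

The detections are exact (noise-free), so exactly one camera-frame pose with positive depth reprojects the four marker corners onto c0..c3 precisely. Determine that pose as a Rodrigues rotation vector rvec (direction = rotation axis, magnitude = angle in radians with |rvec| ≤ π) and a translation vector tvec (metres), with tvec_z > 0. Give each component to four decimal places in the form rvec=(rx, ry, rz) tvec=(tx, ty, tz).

Intrinsics K: fx=659.8, fy=446.0, cx=319.0, cy=239.3
Marker side s = 0.24 m; corners in marker frame (Z=0):
  M0 = (-0.1200, +0.1200, 0)
  M1 = (+0.1200, +0.1200, 0)
  M2 = (+0.1200, -0.1200, 0)
  M3 = (-0.1200, -0.1200, 0)
Detected image corners:
  c0 = (390.612228, 279.617263) px
  c1 = (580.565637, 329.305789) px
  c2 = (626.236955, 220.755559) px
  c3 = (453.551300, 183.444096) px
Planar DLT: solve 8×8 A·h = b for H (H[2,2]=1):
  H  [+600.94241 -476.67623 +511.08981]
  H  [+104.43630 +302.52789 +249.52061]
  H  [-0.29734 -0.48586 +1.00000]
B = K⁻¹H; ‖b₁‖=1.164255, ‖b₂‖=1.164255; λ = 2/(‖b₁‖+‖b₂‖) = 0.858918, sign → tz>0 ⇒ λ=+0.858918
r₁ = λ·B[:,0] = (+0.90577,+0.33815,-0.25539); r₂ = λ·B[:,1] = (-0.41877,+0.80652,-0.41731)
r₃ = r₁×r₂ = (+0.06486,+0.48494,+0.87214); SVD([r₁ r₂ r₃]) → R = UVᵀ:
  R  [+0.90577 -0.41877 +0.06486]
  R  [+0.33815 +0.80652 +0.48494]
  R  [-0.25539 -0.41731 +0.87214]
t = (+0.25006, +0.01968, +0.85892) m
tr R = 2.584437; θ = arccos((tr R − 1)/2) = 0.656360 rad = 37.607°
axis k = ((R−Rᵀ)₃₂, (R−Rᵀ)₁₃, (R−Rᵀ)₂₁) / (2 sinθ) = (-0.739267, +0.262399, +0.620186)
rvec = θ·k = (-0.485225, +0.172228, +0.407066)

rvec=(-0.4852, 0.1722, 0.4071) tvec=(0.2501, 0.0197, 0.8589)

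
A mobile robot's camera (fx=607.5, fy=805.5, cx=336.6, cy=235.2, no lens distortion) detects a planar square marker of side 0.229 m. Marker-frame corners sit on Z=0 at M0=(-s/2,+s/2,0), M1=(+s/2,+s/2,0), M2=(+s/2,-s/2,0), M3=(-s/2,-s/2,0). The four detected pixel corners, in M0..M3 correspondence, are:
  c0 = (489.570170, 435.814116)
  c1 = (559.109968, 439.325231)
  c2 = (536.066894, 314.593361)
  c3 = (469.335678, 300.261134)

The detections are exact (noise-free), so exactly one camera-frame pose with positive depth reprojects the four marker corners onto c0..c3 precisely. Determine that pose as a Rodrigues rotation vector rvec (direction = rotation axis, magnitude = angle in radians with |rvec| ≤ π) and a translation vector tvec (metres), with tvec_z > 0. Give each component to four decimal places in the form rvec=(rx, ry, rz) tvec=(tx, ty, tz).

Intrinsics K: fx=607.5, fy=805.5, cx=336.6, cy=235.2
Marker side s = 0.229 m; corners in marker frame (Z=0):
  M0 = (-0.1145, +0.1145, 0)
  M1 = (+0.1145, +0.1145, 0)
  M2 = (+0.1145, -0.1145, 0)
  M3 = (-0.1145, -0.1145, 0)
Detected image corners:
  c0 = (489.570170, 435.814116) px
  c1 = (559.109968, 439.325231) px
  c2 = (536.066894, 314.593361) px
  c3 = (469.335678, 300.261134) px
Planar DLT: solve 8×8 A·h = b for H (H[2,2]=1):
  H  [+494.40608 -60.26348 +514.64376]
  H  [+182.73640 +454.81666 +370.44523]
  H  [+0.38379 -0.30189 +1.00000]
B = K⁻¹H; ‖b₁‖=0.722427, ‖b₂‖=0.722427; λ = 2/(‖b₁‖+‖b₂‖) = 1.384222, sign → tz>0 ⇒ λ=+1.384222
r₁ = λ·B[:,0] = (+0.83218,+0.15891,+0.53125); r₂ = λ·B[:,1] = (+0.09422,+0.90360,-0.41788)
r₃ = r₁×r₂ = (-0.54644,+0.39781,+0.73699); SVD([r₁ r₂ r₃]) → R = UVᵀ:
  R  [+0.83218 +0.09422 -0.54644]
  R  [+0.15891 +0.90360 +0.39781]
  R  [+0.53125 -0.41788 +0.73699]
t = (+0.40568, +0.23241, +1.38422) m
tr R = 2.472773; θ = arccos((tr R − 1)/2) = 0.743083 rad = 42.575°
axis k = ((R−Rᵀ)₃₂, (R−Rᵀ)₁₃, (R−Rᵀ)₂₁) / (2 sinθ) = (-0.602818, -0.796446, +0.047803)
rvec = θ·k = (-0.447943, -0.591825, +0.035521)

rvec=(-0.4479, -0.5918, 0.0355) tvec=(0.4057, 0.2324, 1.3842)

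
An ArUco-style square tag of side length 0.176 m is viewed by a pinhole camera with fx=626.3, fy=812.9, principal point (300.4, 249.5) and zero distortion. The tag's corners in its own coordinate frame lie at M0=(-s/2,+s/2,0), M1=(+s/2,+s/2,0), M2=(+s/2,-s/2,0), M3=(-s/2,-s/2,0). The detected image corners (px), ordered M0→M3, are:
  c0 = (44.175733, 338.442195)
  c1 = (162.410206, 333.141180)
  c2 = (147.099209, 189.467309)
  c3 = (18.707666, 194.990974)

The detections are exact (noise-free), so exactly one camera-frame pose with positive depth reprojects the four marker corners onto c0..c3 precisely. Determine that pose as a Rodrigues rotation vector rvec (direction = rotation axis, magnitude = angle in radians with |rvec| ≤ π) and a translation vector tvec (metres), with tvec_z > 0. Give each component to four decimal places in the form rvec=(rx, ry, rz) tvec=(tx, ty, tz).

rvec=(0.4317, -0.0150, -0.0316) tvec=(-0.2963, 0.0193, 0.8972)

Intrinsics K: fx=626.3, fy=812.9, cx=300.4, cy=249.5
Marker side s = 0.176 m; corners in marker frame (Z=0):
  M0 = (-0.0880, +0.0880, 0)
  M1 = (+0.0880, +0.0880, 0)
  M2 = (+0.0880, -0.0880, 0)
  M3 = (-0.0880, -0.0880, 0)
Detected image corners:
  c0 = (44.175733, 338.442195) px
  c1 = (162.410206, 333.141180) px
  c2 = (147.099209, 189.467309) px
  c3 = (18.707666, 194.990974) px
Planar DLT: solve 8×8 A·h = b for H (H[2,2]=1):
  H  [+700.27453 +159.26228 +93.56439]
  H  [-28.40870 +938.87079 +266.95540]
  H  [+0.00878 +0.46655 +1.00000]
B = K⁻¹H; ‖b₁‖=1.114574, ‖b₂‖=1.114574; λ = 2/(‖b₁‖+‖b₂‖) = 0.897204, sign → tz>0 ⇒ λ=+0.897204
r₁ = λ·B[:,0] = (+0.99940,-0.03377,+0.00787); r₂ = λ·B[:,1] = (+0.02738,+0.90776,+0.41859)
r₃ = r₁×r₂ = (-0.02129,-0.41812,+0.90814); SVD([r₁ r₂ r₃]) → R = UVᵀ:
  R  [+0.99940 +0.02738 -0.02129]
  R  [-0.03377 +0.90776 -0.41812]
  R  [+0.00787 +0.41859 +0.90814]
t = (-0.29630, +0.01927, +0.89720) m
tr R = 2.815302; θ = arccos((tr R − 1)/2) = 0.433143 rad = 24.817°
axis k = ((R−Rᵀ)₃₂, (R−Rᵀ)₁₃, (R−Rᵀ)₂₁) / (2 sinθ) = (+0.996738, -0.034737, -0.072844)
rvec = θ·k = (+0.431730, -0.015046, -0.031552)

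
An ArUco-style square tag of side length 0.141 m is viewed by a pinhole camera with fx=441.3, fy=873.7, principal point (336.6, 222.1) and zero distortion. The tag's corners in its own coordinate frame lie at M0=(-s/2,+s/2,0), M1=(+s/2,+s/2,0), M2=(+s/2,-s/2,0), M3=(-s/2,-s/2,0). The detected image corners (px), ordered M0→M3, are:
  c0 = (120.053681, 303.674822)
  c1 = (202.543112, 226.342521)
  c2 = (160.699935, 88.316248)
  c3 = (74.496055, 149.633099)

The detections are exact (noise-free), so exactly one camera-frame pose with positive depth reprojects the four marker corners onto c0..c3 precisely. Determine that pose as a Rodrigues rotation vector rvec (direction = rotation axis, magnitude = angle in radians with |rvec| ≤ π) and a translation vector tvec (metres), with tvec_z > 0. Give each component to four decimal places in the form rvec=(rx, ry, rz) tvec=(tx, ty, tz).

Intrinsics K: fx=441.3, fy=873.7, cx=336.6, cy=222.1
Marker side s = 0.141 m; corners in marker frame (Z=0):
  M0 = (-0.0705, +0.0705, 0)
  M1 = (+0.0705, +0.0705, 0)
  M2 = (+0.0705, -0.0705, 0)
  M3 = (-0.0705, -0.0705, 0)
Detected image corners:
  c0 = (120.053681, 303.674822) px
  c1 = (202.543112, 226.342521) px
  c2 = (160.699935, 88.316248) px
  c3 = (74.496055, 149.633099) px
Planar DLT: solve 8×8 A·h = b for H (H[2,2]=1):
  H  [+701.91660 +299.09557 +141.54598]
  H  [-348.67325 +1018.75703 +189.80084]
  H  [+0.74326 -0.07276 +1.00000]
B = K⁻¹H; ‖b₁‖=1.395010, ‖b₂‖=1.395010; λ = 2/(‖b₁‖+‖b₂‖) = 0.716841, sign → tz>0 ⇒ λ=+0.716841
r₁ = λ·B[:,0] = (+0.73379,-0.42151,+0.53280); r₂ = λ·B[:,1] = (+0.52563,+0.84911,-0.05216)
r₃ = r₁×r₂ = (-0.43042,+0.31833,+0.84463); SVD([r₁ r₂ r₃]) → R = UVᵀ:
  R  [+0.73379 +0.52563 -0.43042]
  R  [-0.42151 +0.84911 +0.31833]
  R  [+0.53280 -0.05216 +0.84463]
t = (-0.31684, -0.02650, +0.71684) m
tr R = 2.427542; θ = arccos((tr R − 1)/2) = 0.775929 rad = 44.457°
axis k = ((R−Rᵀ)₃₂, (R−Rᵀ)₁₃, (R−Rᵀ)₂₁) / (2 sinθ) = (-0.264487, -0.687639, -0.676165)
rvec = θ·k = (-0.205223, -0.533559, -0.524656)

rvec=(-0.2052, -0.5336, -0.5247) tvec=(-0.3168, -0.0265, 0.7168)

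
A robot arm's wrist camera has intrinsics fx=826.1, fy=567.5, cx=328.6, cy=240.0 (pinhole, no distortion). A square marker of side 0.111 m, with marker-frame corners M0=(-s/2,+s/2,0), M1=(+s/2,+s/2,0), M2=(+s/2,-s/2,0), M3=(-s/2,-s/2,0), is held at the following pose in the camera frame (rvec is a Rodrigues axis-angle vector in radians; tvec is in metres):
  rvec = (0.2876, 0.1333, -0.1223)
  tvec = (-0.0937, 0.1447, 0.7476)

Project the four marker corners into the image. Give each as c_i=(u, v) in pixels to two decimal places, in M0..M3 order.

c0=(177.97, 389.50) c1=(294.24, 384.33) c2=(275.20, 307.61) c3=(154.58, 314.70)

Intrinsics K: fx=826.1, fy=567.5, cx=328.6, cy=240.0
Marker side s = 0.111 m; corners in marker frame (Z=0):
  M0 = (-0.0555, +0.0555, 0)
  M1 = (+0.0555, +0.0555, 0)
  M2 = (+0.0555, -0.0555, 0)
  M3 = (-0.0555, -0.0555, 0)
rvec = (0.2876, 0.1333, -0.1223), |rvec| = θ = 0.33976 rad = 19.467°
Rodrigues: sinθ=0.33327, 1−cosθ=0.05717; R = I + sinθ·[k]× + (1−cosθ)·[k]×²:
    [+0.98379 +0.13895 +0.11333]
    [-0.10098 +0.95163 -0.29017]
    [-0.14817 +0.27403 +0.95024]
t = (-0.0937, 0.1447, 0.7476) m
M0: Pc = R·M0+t = (-0.14059, +0.20312, +0.77103); u = 826.1·(-0.14059)/0.77103 + 328.6 = 177.9698, v = 567.5·(+0.20312)/0.77103 + 240.0 = 389.5016
M1: Pc = R·M1+t = (-0.03139, +0.19191, +0.75459); u = 826.1·(-0.03139)/0.75459 + 328.6 = 294.2373, v = 567.5·(+0.19191)/0.75459 + 240.0 = 384.3306
M2: Pc = R·M2+t = (-0.04681, +0.08628, +0.72417); u = 826.1·(-0.04681)/0.72417 + 328.6 = 275.2001, v = 567.5·(+0.08628)/0.72417 + 240.0 = 307.6142
M3: Pc = R·M3+t = (-0.15601, +0.09749, +0.74061); u = 826.1·(-0.15601)/0.74061 + 328.6 = 154.5804, v = 567.5·(+0.09749)/0.74061 + 240.0 = 314.7011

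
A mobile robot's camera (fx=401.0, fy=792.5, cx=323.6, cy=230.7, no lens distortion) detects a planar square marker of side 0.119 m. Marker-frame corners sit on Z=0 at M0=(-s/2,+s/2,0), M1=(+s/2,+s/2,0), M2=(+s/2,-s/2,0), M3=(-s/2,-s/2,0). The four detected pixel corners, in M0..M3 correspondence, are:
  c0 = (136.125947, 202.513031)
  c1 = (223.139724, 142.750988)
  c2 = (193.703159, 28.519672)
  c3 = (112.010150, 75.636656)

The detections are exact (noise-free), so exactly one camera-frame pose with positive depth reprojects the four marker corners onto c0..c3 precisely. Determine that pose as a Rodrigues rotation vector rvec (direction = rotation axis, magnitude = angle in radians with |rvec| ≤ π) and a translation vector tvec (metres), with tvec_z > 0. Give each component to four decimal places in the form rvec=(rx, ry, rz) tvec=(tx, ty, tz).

Intrinsics K: fx=401.0, fy=792.5, cx=323.6, cy=230.7
Marker side s = 0.119 m; corners in marker frame (Z=0):
  M0 = (-0.0595, +0.0595, 0)
  M1 = (+0.0595, +0.0595, 0)
  M2 = (+0.0595, -0.0595, 0)
  M3 = (-0.0595, -0.0595, 0)
Detected image corners:
  c0 = (136.125947, 202.513031) px
  c1 = (223.139724, 142.750988) px
  c2 = (193.703159, 28.519672) px
  c3 = (112.010150, 75.636656) px
Planar DLT: solve 8×8 A·h = b for H (H[2,2]=1):
  H  [+802.12332 +107.73739 +167.10141]
  H  [-383.15234 +931.49882 +108.90785]
  H  [+0.56673 -0.70996 +1.00000]
B = K⁻¹H; ‖b₁‖=1.767036, ‖b₂‖=1.767036; λ = 2/(‖b₁‖+‖b₂‖) = 0.565919, sign → tz>0 ⇒ λ=+0.565919
r₁ = λ·B[:,0] = (+0.87320,-0.36697,+0.32072); r₂ = λ·B[:,1] = (+0.47627,+0.78214,-0.40178)
r₃ = r₁×r₂ = (-0.10341,+0.50358,+0.85774); SVD([r₁ r₂ r₃]) → R = UVᵀ:
  R  [+0.87320 +0.47627 -0.10341]
  R  [-0.36697 +0.78214 +0.50358]
  R  [+0.32072 -0.40178 +0.85774]
t = (-0.22086, -0.08697, +0.56592) m
tr R = 2.513068; θ = arccos((tr R − 1)/2) = 0.712800 rad = 40.840°
axis k = ((R−Rᵀ)₃₂, (R−Rᵀ)₁₃, (R−Rᵀ)₂₁) / (2 sinθ) = (-0.692219, -0.324282, -0.644727)
rvec = θ·k = (-0.493414, -0.231148, -0.459561)

rvec=(-0.4934, -0.2311, -0.4596) tvec=(-0.2209, -0.0870, 0.5659)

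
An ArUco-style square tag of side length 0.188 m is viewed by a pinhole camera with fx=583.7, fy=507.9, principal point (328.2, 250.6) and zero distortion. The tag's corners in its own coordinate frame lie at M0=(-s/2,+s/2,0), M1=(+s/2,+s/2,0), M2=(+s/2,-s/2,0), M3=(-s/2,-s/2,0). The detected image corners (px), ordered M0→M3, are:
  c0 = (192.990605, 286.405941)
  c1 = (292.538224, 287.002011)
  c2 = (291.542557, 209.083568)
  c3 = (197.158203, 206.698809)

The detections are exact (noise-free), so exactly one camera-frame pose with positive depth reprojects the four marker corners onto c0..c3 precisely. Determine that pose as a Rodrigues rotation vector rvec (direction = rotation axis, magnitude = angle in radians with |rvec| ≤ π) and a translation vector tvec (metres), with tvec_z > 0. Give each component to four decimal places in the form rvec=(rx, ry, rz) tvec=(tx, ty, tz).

rvec=(-0.3293, -0.1463, -0.0068) tvec=(-0.1647, -0.0098, 1.1442)

Intrinsics K: fx=583.7, fy=507.9, cx=328.2, cy=250.6
Marker side s = 0.188 m; corners in marker frame (Z=0):
  M0 = (-0.0940, +0.0940, 0)
  M1 = (+0.0940, +0.0940, 0)
  M2 = (+0.0940, -0.0940, 0)
  M3 = (-0.0940, -0.0940, 0)
Detected image corners:
  c0 = (192.990605, 286.405941) px
  c1 = (292.538224, 287.002011) px
  c2 = (291.542557, 209.083568) px
  c3 = (197.158203, 206.698809) px
Planar DLT: solve 8×8 A·h = b for H (H[2,2]=1):
  H  [+546.11095 -76.75523 +244.15276]
  H  [+39.22224 +349.62702 +246.26489]
  H  [+0.12604 -0.28117 +1.00000]
B = K⁻¹H; ‖b₁‖=0.874001, ‖b₂‖=0.874001; λ = 2/(‖b₁‖+‖b₂‖) = 1.144164, sign → tz>0 ⇒ λ=+1.144164
r₁ = λ·B[:,0] = (+0.98940,+0.01720,+0.14421); r₂ = λ·B[:,1] = (+0.03043,+0.94635,-0.32171)
r₃ = r₁×r₂ = (-0.14201,+0.32269,+0.93579); SVD([r₁ r₂ r₃]) → R = UVᵀ:
  R  [+0.98940 +0.03043 -0.14201]
  R  [+0.01720 +0.94635 +0.32269]
  R  [+0.14421 -0.32171 +0.93579]
t = (-0.16475, -0.00977, +1.14416) m
tr R = 2.871540; θ = arccos((tr R − 1)/2) = 0.360360 rad = 20.647°
axis k = ((R−Rᵀ)₃₂, (R−Rᵀ)₁₃, (R−Rᵀ)₂₁) / (2 sinθ) = (-0.913748, -0.405848, -0.018759)
rvec = θ·k = (-0.329278, -0.146251, -0.006760)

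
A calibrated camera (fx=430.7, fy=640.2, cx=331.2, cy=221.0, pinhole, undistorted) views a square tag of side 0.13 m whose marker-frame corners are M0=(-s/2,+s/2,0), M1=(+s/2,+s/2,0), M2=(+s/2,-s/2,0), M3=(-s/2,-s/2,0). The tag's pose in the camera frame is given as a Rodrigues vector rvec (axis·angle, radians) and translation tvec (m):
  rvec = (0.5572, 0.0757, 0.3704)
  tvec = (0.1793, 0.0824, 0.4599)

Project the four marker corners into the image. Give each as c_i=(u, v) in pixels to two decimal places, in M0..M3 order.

c0=(416.74, 363.72) c1=(521.15, 423.57) c2=(594.03, 303.43) c3=(473.30, 232.77)

Intrinsics K: fx=430.7, fy=640.2, cx=331.2, cy=221.0
Marker side s = 0.13 m; corners in marker frame (Z=0):
  M0 = (-0.0650, +0.0650, 0)
  M1 = (+0.0650, +0.0650, 0)
  M2 = (+0.0650, -0.0650, 0)
  M3 = (-0.0650, -0.0650, 0)
rvec = (0.5572, 0.0757, 0.3704), |rvec| = θ = 0.67335 rad = 38.580°
Rodrigues: sinθ=0.62361, 1−cosθ=0.21826; R = I + sinθ·[k]× + (1−cosθ)·[k]×²:
    [+0.93120 -0.32273 +0.16946]
    [+0.36334 +0.78450 -0.50254]
    [+0.02925 +0.52954 +0.84778]
t = (0.1793, 0.0824, 0.4599) m
M0: Pc = R·M0+t = (+0.09779, +0.10977, +0.49242); u = 430.7·(+0.09779)/0.49242 + 331.2 = 416.7372, v = 640.2·(+0.10977)/0.49242 + 221.0 = 363.7198
M1: Pc = R·M1+t = (+0.21885, +0.15701, +0.49622); u = 430.7·(+0.21885)/0.49622 + 331.2 = 521.1532, v = 640.2·(+0.15701)/0.49622 + 221.0 = 423.5661
M2: Pc = R·M2+t = (+0.26081, +0.05503, +0.42738); u = 430.7·(+0.26081)/0.42738 + 331.2 = 594.0308, v = 640.2·(+0.05503)/0.42738 + 221.0 = 303.4253
M3: Pc = R·M3+t = (+0.13975, +0.00779, +0.42358); u = 430.7·(+0.13975)/0.42358 + 331.2 = 473.2992, v = 640.2·(+0.00779)/0.42358 + 221.0 = 232.7745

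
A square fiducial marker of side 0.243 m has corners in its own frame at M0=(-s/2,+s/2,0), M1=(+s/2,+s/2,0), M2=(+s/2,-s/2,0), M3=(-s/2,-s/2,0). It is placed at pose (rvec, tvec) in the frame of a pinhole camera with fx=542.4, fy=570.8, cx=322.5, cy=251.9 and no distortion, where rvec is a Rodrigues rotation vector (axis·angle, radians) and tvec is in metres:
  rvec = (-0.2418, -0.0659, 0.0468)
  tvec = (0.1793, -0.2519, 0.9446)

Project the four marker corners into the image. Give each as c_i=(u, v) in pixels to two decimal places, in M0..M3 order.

c0=(354.47, 163.49) c1=(496.37, 173.03) c2=(491.16, 40.62) c3=(357.77, 29.68)

Intrinsics K: fx=542.4, fy=570.8, cx=322.5, cy=251.9
Marker side s = 0.243 m; corners in marker frame (Z=0):
  M0 = (-0.1215, +0.1215, 0)
  M1 = (+0.1215, +0.1215, 0)
  M2 = (+0.1215, -0.1215, 0)
  M3 = (-0.1215, -0.1215, 0)
rvec = (-0.2418, -0.0659, 0.0468), |rvec| = θ = 0.25495 rad = 14.608°
Rodrigues: sinθ=0.25220, 1−cosθ=0.03232; R = I + sinθ·[k]× + (1−cosθ)·[k]×²:
    [+0.99675 -0.03837 -0.07082]
    [+0.05422 +0.96984 +0.23766]
    [+0.05956 -0.24072 +0.96876]
t = (0.1793, -0.2519, 0.9446) m
M0: Pc = R·M0+t = (+0.05353, -0.14065, +0.90812); u = 542.4·(+0.05353)/0.90812 + 322.5 = 354.4741, v = 570.8·(-0.14065)/0.90812 + 251.9 = 163.4922
M1: Pc = R·M1+t = (+0.29574, -0.12748, +0.92259); u = 542.4·(+0.29574)/0.92259 + 322.5 = 496.3707, v = 570.8·(-0.12748)/0.92259 + 251.9 = 173.0305
M2: Pc = R·M2+t = (+0.30507, -0.36315, +0.98108); u = 542.4·(+0.30507)/0.98108 + 322.5 = 491.1588, v = 570.8·(-0.36315)/0.98108 + 251.9 = 40.6190
M3: Pc = R·M3+t = (+0.06286, -0.37632, +0.96661); u = 542.4·(+0.06286)/0.96661 + 322.5 = 357.7712, v = 570.8·(-0.37632)/0.96661 + 251.9 = 29.6753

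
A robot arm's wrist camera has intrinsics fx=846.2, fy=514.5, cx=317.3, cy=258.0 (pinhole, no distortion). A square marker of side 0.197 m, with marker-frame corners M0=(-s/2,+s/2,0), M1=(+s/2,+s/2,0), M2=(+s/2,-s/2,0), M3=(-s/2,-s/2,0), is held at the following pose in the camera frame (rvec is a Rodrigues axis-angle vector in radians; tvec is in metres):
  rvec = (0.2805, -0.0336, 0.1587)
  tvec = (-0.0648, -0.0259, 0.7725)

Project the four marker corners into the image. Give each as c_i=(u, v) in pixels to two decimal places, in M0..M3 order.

Intrinsics K: fx=846.2, fy=514.5, cx=317.3, cy=258.0
Marker side s = 0.197 m; corners in marker frame (Z=0):
  M0 = (-0.0985, +0.0985, 0)
  M1 = (+0.0985, +0.0985, 0)
  M2 = (+0.0985, -0.0985, 0)
  M3 = (-0.0985, -0.0985, 0)
rvec = (0.2805, -0.0336, 0.1587), |rvec| = θ = 0.32403 rad = 18.566°
Rodrigues: sinθ=0.31839, 1−cosθ=0.05204; R = I + sinθ·[k]× + (1−cosθ)·[k]×²:
    [+0.98696 -0.16061 -0.01095]
    [+0.15127 +0.94852 -0.27826]
    [+0.05508 +0.27297 +0.96044]
t = (-0.0648, -0.0259, 0.7725) m
M0: Pc = R·M0+t = (-0.17784, +0.05263, +0.79396); u = 846.2·(-0.17784)/0.79396 + 317.3 = 127.7644, v = 514.5·(+0.05263)/0.79396 + 258.0 = 292.1047
M1: Pc = R·M1+t = (+0.01660, +0.08243, +0.80481); u = 846.2·(+0.01660)/0.80481 + 317.3 = 334.7487, v = 514.5·(+0.08243)/0.80481 + 258.0 = 310.6951
M2: Pc = R·M2+t = (+0.04824, -0.10443, +0.75104); u = 846.2·(+0.04824)/0.75104 + 317.3 = 371.6471, v = 514.5·(-0.10443)/0.75104 + 258.0 = 186.4603
M3: Pc = R·M3+t = (-0.14620, -0.13423, +0.74019); u = 846.2·(-0.14620)/0.74019 + 317.3 = 150.1658, v = 514.5·(-0.13423)/0.74019 + 258.0 = 164.6982

c0=(127.76, 292.10) c1=(334.75, 310.70) c2=(371.65, 186.46) c3=(150.17, 164.70)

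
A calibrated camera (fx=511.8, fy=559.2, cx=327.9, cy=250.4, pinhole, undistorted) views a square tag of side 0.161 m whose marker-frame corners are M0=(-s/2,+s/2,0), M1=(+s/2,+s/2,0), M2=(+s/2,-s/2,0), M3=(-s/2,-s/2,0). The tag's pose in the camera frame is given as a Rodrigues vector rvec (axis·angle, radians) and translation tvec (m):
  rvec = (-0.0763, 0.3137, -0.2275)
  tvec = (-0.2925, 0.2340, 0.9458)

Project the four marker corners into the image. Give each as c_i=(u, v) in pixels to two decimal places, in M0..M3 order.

Intrinsics K: fx=511.8, fy=559.2, cx=327.9, cy=250.4
Marker side s = 0.161 m; corners in marker frame (Z=0):
  M0 = (-0.0805, +0.0805, 0)
  M1 = (+0.0805, +0.0805, 0)
  M2 = (+0.0805, -0.0805, 0)
  M3 = (-0.0805, -0.0805, 0)
rvec = (-0.0763, 0.3137, -0.2275), |rvec| = θ = 0.39495 rad = 22.629°
Rodrigues: sinθ=0.38476, 1−cosθ=0.07698; R = I + sinθ·[k]× + (1−cosθ)·[k]×²:
    [+0.92589 +0.20982 +0.31417]
    [-0.23344 +0.97158 +0.03911]
    [-0.29704 -0.10955 +0.94856]
t = (-0.2925, 0.2340, 0.9458) m
M0: Pc = R·M0+t = (-0.35014, +0.33100, +0.96089); u = 511.8·(-0.35014)/0.96089 + 327.9 = 141.4031, v = 559.2·(+0.33100)/0.96089 + 250.4 = 443.0311
M1: Pc = R·M1+t = (-0.20108, +0.29342, +0.91307); u = 511.8·(-0.20108)/0.91307 + 327.9 = 215.1917, v = 559.2·(+0.29342)/0.91307 + 250.4 = 430.1022
M2: Pc = R·M2+t = (-0.23486, +0.13700, +0.93071); u = 511.8·(-0.23486)/0.93071 + 327.9 = 198.7515, v = 559.2·(+0.13700)/0.93071 + 250.4 = 332.7113
M3: Pc = R·M3+t = (-0.38392, +0.17458, +0.97853); u = 511.8·(-0.38392)/0.97853 + 327.9 = 127.0964, v = 559.2·(+0.17458)/0.97853 + 250.4 = 350.1669

c0=(141.40, 443.03) c1=(215.19, 430.10) c2=(198.75, 332.71) c3=(127.10, 350.17)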